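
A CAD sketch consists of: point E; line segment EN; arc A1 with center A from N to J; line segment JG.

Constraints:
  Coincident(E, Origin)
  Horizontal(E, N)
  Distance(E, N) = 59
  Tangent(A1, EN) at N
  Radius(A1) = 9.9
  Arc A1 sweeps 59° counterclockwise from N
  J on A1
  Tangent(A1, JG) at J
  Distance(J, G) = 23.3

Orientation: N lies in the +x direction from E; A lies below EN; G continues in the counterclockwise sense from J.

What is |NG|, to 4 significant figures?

32.15

On A1, N sits at bearing 90° from A; a 59° counterclockwise sweep puts J at bearing 149°, so J = A + 9.9·(cos 149°, sin 149°) = (50.51, -4.801). Tangency of A1 to JG means the radius AJ is perpendicular to JG, so JG runs along (−sin 149°, cos 149°); with |JG| = 23.3, G = (38.51, -24.77). Then |NG| = |G − N| = 32.15.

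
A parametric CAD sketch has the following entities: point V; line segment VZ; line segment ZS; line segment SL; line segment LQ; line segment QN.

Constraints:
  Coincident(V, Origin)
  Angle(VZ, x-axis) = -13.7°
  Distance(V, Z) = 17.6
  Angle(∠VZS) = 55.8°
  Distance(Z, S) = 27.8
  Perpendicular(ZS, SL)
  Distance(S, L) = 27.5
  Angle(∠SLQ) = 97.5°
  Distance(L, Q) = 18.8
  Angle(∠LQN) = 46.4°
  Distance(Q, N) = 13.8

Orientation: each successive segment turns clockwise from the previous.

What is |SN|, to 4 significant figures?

21.54

V is at the origin; VZ runs at -13.7° with length 17.6, so Z = (17.10, -4.168). ∠VZS = 55.8° gives ZS at -137.9° from the x-axis; with |ZS| = 27.8, S = (-3.528, -22.81). The perpendicularity gives SL at right angles to ZS, so SL runs at 132.1°; with |SL| = 27.5, L = (-21.96, -2.402). ∠SLQ = 97.5° gives LQ at 49.60° from the x-axis; with |LQ| = 18.8, Q = (-9.780, 11.92). ∠LQN = 46.4° gives QN at -84.00° from the x-axis; with |QN| = 13.8, N = (-8.337, -1.809). Then |SN| = |N − S| = 21.54.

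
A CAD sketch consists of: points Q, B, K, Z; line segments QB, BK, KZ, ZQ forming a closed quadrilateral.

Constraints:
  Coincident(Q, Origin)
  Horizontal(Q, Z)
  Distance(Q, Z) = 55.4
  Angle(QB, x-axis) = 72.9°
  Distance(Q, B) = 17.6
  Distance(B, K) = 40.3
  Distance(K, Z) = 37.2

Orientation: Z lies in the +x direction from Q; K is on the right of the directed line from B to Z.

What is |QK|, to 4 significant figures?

30.25

Checks: |BK| = 40.30 ✓; |KZ| = 37.20 ✓.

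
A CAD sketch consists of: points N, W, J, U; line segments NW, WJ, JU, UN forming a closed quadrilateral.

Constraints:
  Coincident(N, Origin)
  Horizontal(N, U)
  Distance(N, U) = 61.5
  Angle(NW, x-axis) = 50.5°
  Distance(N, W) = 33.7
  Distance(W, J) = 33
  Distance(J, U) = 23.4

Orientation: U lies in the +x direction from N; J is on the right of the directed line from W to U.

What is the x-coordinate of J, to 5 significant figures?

38.224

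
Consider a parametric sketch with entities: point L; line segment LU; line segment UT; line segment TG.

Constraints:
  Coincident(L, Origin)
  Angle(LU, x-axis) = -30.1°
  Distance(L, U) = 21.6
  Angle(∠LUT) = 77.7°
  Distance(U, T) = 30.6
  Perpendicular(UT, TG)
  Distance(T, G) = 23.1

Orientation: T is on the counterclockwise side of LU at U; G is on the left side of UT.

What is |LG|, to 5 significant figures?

26.075

L is at the origin; LU runs at -30.1° with length 21.6, so U = 21.6·(cos -30.1°, sin -30.1°) = (18.687, -10.833). ∠LUT = 77.7°, so UT runs at -30.1° + (180° − 77.7°) = 72.200° from the x-axis; with |UT| = 30.6, T = U + 30.6·(cos 72.200°, sin 72.200°) = (28.042, 18.303). UT is perpendicular to TG; with |TG| = 23.1 on the left of UT, G = T + 23.1·(-0.95213, 0.30570) = (6.0474, 25.364). Then |LG| = |G − L| = 26.075.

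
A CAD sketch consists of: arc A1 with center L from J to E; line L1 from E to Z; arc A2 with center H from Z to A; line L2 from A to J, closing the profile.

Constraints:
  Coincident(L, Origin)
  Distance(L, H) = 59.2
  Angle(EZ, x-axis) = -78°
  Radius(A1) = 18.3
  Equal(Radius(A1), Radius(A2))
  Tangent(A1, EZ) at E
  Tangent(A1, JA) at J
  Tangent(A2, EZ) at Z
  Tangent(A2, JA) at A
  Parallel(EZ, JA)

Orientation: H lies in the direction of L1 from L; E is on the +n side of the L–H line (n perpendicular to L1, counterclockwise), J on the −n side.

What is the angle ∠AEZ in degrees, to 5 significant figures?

31.726°

The slot axis is L1's direction at -78.0°, so u = (cos -78.0°, sin -78.0°) = (0.20791, -0.97815) and n = (−sin -78.0°, cos -78.0°) = (0.97815, 0.20791). L is at the origin and H lies 59.2 along u from L, so H = 59.2·u = (12.308, -57.906). Tangency of A1 to both parallel lines with radius 18.3 puts E and J at L ± 18.3·n: E = (17.900, 3.8048), J = (-17.900, -3.8048). Equal radii place Z and A the same way about H: Z = H + 18.3·n = (30.208, -54.102), A = H − 18.3·n = (-5.5917, -61.711). Then cos ∠AEZ = EA·EZ / (|EA||EZ|), giving 31.726°.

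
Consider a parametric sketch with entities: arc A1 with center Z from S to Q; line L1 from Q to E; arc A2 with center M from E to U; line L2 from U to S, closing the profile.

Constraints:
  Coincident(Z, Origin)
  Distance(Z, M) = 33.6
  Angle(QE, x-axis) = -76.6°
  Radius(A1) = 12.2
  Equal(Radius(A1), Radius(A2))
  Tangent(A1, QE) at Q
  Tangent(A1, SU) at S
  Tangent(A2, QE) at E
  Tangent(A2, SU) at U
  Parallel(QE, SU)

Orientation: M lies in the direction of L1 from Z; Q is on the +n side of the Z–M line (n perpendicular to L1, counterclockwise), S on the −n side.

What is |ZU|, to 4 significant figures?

35.75

The slot axis is L1's direction at -76.6°, so u = (cos -76.6°, sin -76.6°) = (0.2317, -0.9728) and n = (−sin -76.6°, cos -76.6°) = (0.9728, 0.2317). Z is at the origin and M lies 33.6 along u from Z, so M = 33.6·u = (7.787, -32.69). Tangency of A1 to both parallel lines with radius 12.2 puts Q and S at Z ± 12.2·n: Q = (11.87, 2.827), S = (-11.87, -2.827). Equal radii place E and U the same way about M: E = M + 12.2·n = (19.65, -29.86), U = M − 12.2·n = (-4.081, -35.51). Then |ZU| = |U − Z| = 35.75.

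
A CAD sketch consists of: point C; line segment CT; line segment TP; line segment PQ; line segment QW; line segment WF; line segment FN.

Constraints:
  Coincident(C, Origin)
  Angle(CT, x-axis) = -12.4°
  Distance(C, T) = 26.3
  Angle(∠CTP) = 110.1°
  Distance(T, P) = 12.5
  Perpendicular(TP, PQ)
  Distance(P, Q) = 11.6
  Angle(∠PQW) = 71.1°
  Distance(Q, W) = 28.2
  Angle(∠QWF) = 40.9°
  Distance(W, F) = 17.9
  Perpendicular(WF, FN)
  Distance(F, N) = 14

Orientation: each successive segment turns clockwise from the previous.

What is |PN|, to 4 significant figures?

9.991

∠QWF = 40.9° gives WF at -60.30° from the x-axis; with |WF| = 17.9, F = (30.21, -7.475). WF ⟂ FN, so FN runs at -150.3°; with |FN| = 14.0, N = (18.05, -14.41). Then |PN| = |N − P| = 9.991.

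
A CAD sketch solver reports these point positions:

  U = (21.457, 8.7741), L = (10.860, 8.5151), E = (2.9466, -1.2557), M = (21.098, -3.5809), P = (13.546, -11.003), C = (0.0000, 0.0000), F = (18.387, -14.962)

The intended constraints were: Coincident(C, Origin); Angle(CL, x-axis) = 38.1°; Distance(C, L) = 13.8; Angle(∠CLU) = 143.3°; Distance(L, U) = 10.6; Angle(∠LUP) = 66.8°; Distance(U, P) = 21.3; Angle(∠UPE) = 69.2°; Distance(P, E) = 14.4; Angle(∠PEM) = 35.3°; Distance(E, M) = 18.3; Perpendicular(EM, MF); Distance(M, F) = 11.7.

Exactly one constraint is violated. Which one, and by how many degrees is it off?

Perpendicular(EM, MF) — off by 6.10°.

C = (0.00, 0.00) ✓; CL at 38.10° ✓; |CL| = 13.80 ✓; ∠CLU = 143.3° ✓; |LU| = 10.60 ✓; ∠LUP = 66.80° ✓; |UP| = 21.30 ✓; ∠UPE = 69.20° ✓; |PE| = 14.40 ✓; ∠PEM = 35.30° ✓; |EM| = 18.30 ✓; ∠(EM, MF) = 96.10° ✗; |MF| = 11.70 ✓.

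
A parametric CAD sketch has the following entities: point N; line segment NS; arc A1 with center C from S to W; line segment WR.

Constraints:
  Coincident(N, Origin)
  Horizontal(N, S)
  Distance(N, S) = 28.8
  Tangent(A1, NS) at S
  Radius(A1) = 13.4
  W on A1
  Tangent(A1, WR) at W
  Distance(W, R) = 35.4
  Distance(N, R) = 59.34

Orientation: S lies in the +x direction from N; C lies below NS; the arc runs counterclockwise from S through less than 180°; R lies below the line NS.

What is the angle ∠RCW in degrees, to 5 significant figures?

69.267°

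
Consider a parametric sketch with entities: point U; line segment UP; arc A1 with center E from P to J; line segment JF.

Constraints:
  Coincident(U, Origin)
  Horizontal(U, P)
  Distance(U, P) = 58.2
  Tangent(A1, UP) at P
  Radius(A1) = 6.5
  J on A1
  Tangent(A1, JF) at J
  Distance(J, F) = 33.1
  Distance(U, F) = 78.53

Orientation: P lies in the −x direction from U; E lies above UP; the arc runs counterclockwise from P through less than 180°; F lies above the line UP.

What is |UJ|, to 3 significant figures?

53.4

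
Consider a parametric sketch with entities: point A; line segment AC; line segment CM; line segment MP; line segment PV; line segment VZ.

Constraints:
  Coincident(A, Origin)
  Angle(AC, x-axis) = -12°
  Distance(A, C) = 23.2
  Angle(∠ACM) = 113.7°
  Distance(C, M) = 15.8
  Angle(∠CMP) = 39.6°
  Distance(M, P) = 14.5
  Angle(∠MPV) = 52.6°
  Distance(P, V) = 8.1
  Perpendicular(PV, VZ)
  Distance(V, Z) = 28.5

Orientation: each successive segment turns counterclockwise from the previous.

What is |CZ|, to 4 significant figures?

32.80

A is at the origin; AC runs at -12.0° with length 23.2, so C = (22.69, -4.824). ∠ACM = 113.7° gives CM at 54.30° from the x-axis; with |CM| = 15.8, M = (31.91, 8.007). ∠CMP = 39.6° gives MP at -165.3° from the x-axis; with |MP| = 14.5, P = (17.89, 4.328). ∠MPV = 52.6° gives PV at -37.90° from the x-axis; with |PV| = 8.1, V = (24.28, -0.6478). The perpendicularity gives VZ at right angles to PV, so VZ runs at 52.10°; with |VZ| = 28.5, Z = (41.79, 21.84). Then |CZ| = |Z − C| = 32.80.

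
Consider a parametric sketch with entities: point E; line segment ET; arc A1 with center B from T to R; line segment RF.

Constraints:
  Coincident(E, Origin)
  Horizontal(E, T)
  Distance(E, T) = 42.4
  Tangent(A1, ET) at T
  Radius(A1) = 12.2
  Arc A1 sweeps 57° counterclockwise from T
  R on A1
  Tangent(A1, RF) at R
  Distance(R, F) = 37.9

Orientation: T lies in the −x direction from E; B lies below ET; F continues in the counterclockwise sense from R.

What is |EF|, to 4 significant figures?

82.24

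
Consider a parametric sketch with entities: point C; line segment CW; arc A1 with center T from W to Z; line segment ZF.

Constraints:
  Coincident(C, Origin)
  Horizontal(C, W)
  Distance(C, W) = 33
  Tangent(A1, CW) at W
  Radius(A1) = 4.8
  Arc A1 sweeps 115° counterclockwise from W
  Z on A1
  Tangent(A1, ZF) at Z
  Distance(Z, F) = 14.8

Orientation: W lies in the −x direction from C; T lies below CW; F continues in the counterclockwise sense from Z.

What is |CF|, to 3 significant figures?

37.1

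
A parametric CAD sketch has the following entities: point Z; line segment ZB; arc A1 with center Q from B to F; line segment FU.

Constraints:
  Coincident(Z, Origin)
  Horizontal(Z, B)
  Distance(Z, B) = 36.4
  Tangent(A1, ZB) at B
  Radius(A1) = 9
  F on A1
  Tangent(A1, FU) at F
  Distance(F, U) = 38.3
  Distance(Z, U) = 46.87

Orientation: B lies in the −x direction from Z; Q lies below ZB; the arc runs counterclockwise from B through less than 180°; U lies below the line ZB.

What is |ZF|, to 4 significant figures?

45.63

Checks: |QF| = 9.000 ✓; ∠(QF, FU) = 90.00° ✓; |FU| = 38.30 ✓; |ZU| = 46.87 ✓.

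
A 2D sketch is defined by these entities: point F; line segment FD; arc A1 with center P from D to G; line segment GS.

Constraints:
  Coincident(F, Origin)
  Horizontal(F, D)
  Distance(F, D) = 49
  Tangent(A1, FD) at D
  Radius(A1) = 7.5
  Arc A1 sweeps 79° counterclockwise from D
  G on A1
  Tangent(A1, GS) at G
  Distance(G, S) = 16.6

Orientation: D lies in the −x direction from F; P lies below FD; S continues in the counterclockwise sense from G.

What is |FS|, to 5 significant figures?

63.592

On A1, D sits at bearing 90° from P; a 79° counterclockwise sweep puts G at bearing 169°, so G = P + 7.5·(cos 169°, sin 169°) = (-56.362, -6.0689). Tangency of A1 to GS means the radius PG is perpendicular to GS, so GS runs along (−sin 169°, cos 169°); with |GS| = 16.6, S = (-59.530, -22.364). Then |FS| = |S − F| = 63.592.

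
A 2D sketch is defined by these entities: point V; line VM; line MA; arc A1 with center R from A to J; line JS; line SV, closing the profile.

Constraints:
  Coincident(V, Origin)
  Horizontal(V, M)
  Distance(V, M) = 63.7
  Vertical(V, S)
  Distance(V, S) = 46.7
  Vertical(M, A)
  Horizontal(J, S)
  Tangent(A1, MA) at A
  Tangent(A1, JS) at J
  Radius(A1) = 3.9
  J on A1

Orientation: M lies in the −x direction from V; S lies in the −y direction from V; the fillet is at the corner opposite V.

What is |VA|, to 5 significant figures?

76.743

V is at the origin; V and M share the same y with |VM| = 63.7 and M on the −x side, so M = (-63.700, 0.0000). VS is vertical with |VS| = 46.7 and S on the −y side, so S = (0.0000, -46.700). The virtual corner opposite V is at (-63.700, -46.700). A1 meets MA tangentially, so RA is at right angles to MA and A1 meets JS tangentially, so RJ is at right angles to JS, with radius 3.9, so the center R sits 3.9 in from both sides at R = (-59.800, -42.800). That places the tangent points at A = (-63.700, -42.800) on MA and J = (-59.800, -46.700) on JS. Then |VA| = |A − V| = 76.743.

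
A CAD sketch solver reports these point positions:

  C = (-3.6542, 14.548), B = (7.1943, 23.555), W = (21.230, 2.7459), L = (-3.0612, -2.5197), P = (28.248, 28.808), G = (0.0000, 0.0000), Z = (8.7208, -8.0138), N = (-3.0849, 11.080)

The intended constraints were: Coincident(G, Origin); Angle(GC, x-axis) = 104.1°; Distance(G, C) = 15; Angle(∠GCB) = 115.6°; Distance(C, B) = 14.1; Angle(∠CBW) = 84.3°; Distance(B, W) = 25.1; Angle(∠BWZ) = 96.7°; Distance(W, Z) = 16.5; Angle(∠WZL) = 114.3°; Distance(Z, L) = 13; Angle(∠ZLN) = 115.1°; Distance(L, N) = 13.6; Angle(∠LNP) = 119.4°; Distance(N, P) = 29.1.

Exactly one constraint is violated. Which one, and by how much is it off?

Distance(N, P) = 29.1 — off by 6.90.

G = (0.00, 0.00) ✓; GC at 104.1° ✓; |GC| = 15.00 ✓; ∠GCB = 115.6° ✓; |CB| = 14.10 ✓; ∠CBW = 84.30° ✓; |BW| = 25.10 ✓; ∠BWZ = 96.70° ✓; |WZ| = 16.50 ✓; ∠WZL = 114.3° ✓; |ZL| = 13.00 ✓; ∠ZLN = 115.1° ✓; |LN| = 13.60 ✓; ∠LNP = 119.4° ✓; |NP| = 36.00 ✗.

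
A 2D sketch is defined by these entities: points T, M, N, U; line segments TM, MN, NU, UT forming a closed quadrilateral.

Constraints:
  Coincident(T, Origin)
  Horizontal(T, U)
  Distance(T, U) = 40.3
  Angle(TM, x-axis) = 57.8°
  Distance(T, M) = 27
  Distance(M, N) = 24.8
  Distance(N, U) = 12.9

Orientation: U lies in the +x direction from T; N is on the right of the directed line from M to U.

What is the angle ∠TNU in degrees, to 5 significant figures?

168.14°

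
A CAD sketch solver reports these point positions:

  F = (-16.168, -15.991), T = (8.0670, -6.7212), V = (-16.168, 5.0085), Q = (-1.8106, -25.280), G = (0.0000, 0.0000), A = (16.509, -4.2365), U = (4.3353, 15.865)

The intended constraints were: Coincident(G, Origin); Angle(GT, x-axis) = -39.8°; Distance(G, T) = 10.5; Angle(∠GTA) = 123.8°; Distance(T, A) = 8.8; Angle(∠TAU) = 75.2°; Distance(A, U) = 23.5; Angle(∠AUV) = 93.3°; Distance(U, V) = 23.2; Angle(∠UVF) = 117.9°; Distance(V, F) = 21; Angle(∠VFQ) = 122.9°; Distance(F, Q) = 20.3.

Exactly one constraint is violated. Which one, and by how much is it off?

Distance(F, Q) = 20.3 — off by 3.20.

G = (0.00, 0.00) ✓; GT at -39.80° ✓; |GT| = 10.50 ✓; ∠GTA = 123.8° ✓; |TA| = 8.800 ✓; ∠TAU = 75.20° ✓; |AU| = 23.50 ✓; ∠AUV = 93.30° ✓; |UV| = 23.20 ✓; ∠UVF = 117.9° ✓; |VF| = 21.00 ✓; ∠VFQ = 122.9° ✓; |FQ| = 17.10 ✗.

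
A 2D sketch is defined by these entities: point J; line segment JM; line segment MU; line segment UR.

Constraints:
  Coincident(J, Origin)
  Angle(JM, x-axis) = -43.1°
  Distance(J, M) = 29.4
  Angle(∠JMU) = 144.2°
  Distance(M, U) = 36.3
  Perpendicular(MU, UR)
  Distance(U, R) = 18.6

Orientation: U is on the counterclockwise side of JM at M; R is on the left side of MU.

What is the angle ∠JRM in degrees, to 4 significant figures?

25.79°

∠JMU = 144.2°, so MU runs at -43.1° + (180° − 144.2°) = -7.300° from the x-axis; with |MU| = 36.3, U = M + 36.3·(cos -7.300°, sin -7.300°) = (57.47, -24.70). MU is perpendicular to UR; with |UR| = 18.6 on the left of MU, R = U + 18.6·(0.1271, 0.9919) = (59.84, -6.251). Then cos ∠JRM = RJ·RM / (|RJ||RM|), giving 25.79°.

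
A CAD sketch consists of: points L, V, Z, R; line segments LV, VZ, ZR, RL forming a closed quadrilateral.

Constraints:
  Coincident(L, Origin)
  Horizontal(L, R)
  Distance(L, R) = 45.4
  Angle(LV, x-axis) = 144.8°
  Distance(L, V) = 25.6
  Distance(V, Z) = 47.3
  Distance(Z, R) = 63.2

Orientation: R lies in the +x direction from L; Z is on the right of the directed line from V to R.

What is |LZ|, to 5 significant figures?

32.604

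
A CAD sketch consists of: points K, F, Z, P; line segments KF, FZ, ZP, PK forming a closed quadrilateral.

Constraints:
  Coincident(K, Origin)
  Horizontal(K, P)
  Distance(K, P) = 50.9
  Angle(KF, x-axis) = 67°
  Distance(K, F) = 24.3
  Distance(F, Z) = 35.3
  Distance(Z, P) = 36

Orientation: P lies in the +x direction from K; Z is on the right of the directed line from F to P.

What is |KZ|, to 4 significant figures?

20.88

Checks: |FZ| = 35.30 ✓; |ZP| = 36.00 ✓.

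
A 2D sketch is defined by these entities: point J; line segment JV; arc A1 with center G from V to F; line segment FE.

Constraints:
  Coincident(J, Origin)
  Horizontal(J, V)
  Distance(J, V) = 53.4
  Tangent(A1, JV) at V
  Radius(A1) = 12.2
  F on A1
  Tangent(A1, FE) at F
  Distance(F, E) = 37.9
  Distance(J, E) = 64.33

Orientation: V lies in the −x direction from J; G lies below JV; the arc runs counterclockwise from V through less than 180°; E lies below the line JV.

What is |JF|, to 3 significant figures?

66.1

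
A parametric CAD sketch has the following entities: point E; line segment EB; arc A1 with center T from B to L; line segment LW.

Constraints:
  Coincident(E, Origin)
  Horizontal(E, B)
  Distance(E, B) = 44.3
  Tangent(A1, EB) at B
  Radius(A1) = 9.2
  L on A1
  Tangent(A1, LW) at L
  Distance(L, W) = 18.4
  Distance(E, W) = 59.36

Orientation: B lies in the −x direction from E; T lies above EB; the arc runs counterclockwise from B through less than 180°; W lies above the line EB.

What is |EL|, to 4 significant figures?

41.57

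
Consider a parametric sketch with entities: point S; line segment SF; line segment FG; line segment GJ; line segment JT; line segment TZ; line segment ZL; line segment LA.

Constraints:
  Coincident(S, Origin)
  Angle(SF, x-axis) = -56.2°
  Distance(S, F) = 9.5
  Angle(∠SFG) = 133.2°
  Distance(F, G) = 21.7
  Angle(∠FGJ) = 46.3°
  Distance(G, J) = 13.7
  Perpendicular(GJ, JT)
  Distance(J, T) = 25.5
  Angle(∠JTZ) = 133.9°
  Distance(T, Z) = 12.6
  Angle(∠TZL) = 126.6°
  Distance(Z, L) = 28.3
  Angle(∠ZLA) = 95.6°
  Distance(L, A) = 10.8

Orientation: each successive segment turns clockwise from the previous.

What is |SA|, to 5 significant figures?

47.156

S is at the origin; SF runs at -56.2° with length 9.5, so F = (5.2848, -7.8944). ∠SFG = 133.2° gives FG at -103.00° from the x-axis; with |FG| = 21.7, G = (0.40337, -29.038). ∠FGJ = 46.3° gives GJ at 123.30° from the x-axis; with |GJ| = 13.7, J = (-7.1182, -17.588). GJ ⟂ JT, so JT runs at 33.300°; with |JT| = 25.5, T = (14.195, -3.5875). ∠JTZ = 133.9° gives TZ at -12.800° from the x-axis; with |TZ| = 12.6, Z = (26.482, -6.3791). ∠TZL = 126.6° gives ZL at -66.200° from the x-axis; with |ZL| = 28.3, L = (37.902, -32.272). ∠ZLA = 95.6° gives LA at -150.60° from the x-axis; with |LA| = 10.8, A = (28.493, -37.574). Then |SA| = |A − S| = 47.156.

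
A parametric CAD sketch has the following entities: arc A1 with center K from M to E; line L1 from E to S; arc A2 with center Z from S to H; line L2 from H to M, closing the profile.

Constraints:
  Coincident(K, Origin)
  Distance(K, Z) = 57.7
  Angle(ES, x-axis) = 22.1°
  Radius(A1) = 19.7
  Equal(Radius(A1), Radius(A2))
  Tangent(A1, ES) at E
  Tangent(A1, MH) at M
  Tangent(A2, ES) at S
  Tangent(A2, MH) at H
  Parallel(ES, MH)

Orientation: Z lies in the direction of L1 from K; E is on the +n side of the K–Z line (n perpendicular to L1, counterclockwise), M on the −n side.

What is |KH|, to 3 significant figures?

61.0

The slot axis is L1's direction at 22.1°, so u = (cos 22.1°, sin 22.1°) = (0.927, 0.376) and n = (−sin 22.1°, cos 22.1°) = (-0.376, 0.927). K is at the origin and Z lies 57.7 along u from K, so Z = 57.7·u = (53.5, 21.7). Tangency of A1 to both parallel lines with radius 19.7 puts E and M at K ± 19.7·n: E = (-7.41, 18.3), M = (7.41, -18.3). Equal radii place S and H the same way about Z: S = Z + 19.7·n = (46.0, 40.0), H = Z − 19.7·n = (60.9, 3.46). Then |KH| = |H − K| = 61.0.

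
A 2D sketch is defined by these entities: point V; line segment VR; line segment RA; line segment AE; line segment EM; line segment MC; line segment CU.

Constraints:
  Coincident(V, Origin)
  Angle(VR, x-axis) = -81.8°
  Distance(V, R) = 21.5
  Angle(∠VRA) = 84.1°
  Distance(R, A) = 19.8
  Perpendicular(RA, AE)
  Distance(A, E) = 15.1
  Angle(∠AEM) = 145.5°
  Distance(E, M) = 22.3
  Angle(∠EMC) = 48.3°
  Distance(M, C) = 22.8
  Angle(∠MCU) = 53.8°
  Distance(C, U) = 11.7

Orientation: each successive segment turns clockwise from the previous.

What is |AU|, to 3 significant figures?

17.4

V is at the origin; VR runs at -81.8° with length 21.5, so R = (3.07, -21.3). ∠VRA = 84.1° gives RA at -178° from the x-axis; with |RA| = 19.8, A = (-16.7, -22.1). The perpendicularity gives AE at right angles to RA, so AE runs at 92.3°; with |AE| = 15.1, E = (-17.3, -6.99). ∠AEM = 145.5° gives EM at 57.8° from the x-axis; with |EM| = 22.3, M = (-5.44, 11.9). ∠EMC = 48.3° gives MC at -73.9° from the x-axis; with |MC| = 22.8, C = (0.882, -10.0). ∠MCU = 53.8° gives CU at 160° from the x-axis; with |CU| = 11.7, U = (-10.1, -6.00). Then |AU| = |U − A| = 17.4.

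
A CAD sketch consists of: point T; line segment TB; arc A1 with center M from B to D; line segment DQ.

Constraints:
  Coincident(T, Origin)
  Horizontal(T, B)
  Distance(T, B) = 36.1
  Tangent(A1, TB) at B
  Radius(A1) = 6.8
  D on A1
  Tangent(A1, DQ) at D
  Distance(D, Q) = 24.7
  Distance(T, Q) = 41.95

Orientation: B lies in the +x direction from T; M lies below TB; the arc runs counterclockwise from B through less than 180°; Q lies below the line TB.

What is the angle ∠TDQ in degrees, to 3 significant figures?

99.7°

T is at the origin; T and B share the same y with |TB| = 36.1 and B on the +x side, so B = (36.1, 0.00). Tangency of A1 to TB means the radius MB is perpendicular to TB, so M = B + (0, -6.8) = (36.1, -6.80). Since MD ⟂ DQ (tangency), |MQ| = √(6.8² + 24.7²) = 25.6 regardless of where D sits on A1. So Q lies on both circle(T, 41.95) and circle(M, 25.6); the below-TB intersection is Q = (28.1, -31.1). D is the foot of the tangent from Q: D = (29.3, -6.47).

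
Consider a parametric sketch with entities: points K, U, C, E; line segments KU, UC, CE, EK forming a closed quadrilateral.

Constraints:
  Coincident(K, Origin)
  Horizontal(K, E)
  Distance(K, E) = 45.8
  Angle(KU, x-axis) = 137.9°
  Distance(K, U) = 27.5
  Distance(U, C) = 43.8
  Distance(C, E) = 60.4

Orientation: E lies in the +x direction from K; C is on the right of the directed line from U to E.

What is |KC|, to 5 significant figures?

25.870

K is at the origin; KE is horizontal with |KE| = 45.8 and E in +x, so E = (45.8, 0). KU runs at 137.9° with |KU| = 27.5, so U = (-20.404, 18.437). C is determined by |UC| = 43.8 and |CE| = 60.4 together: it lies at the intersection of circle(U, 43.8) and circle(E, 60.4). With |UE| = 68.724, the foot of the radical line on UE is 21.777 from U and the perpendicular offset is √(43.8² − 21.777²) = 38.003. Taking the right-of-UE solution: C = (-9.6206, -24.015).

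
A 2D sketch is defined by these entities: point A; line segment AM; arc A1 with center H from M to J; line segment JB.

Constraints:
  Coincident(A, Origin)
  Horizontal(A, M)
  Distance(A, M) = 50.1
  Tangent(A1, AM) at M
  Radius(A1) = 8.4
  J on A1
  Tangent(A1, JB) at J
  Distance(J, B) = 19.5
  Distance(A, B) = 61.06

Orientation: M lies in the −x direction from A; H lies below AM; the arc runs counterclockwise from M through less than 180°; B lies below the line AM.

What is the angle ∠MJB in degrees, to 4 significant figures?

128.0°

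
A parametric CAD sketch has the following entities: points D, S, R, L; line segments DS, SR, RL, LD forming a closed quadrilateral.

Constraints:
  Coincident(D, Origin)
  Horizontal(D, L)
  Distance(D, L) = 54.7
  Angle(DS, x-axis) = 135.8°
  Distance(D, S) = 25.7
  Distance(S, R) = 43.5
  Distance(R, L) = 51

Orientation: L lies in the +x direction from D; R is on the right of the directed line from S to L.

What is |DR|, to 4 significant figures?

18.79

Checks: |SR| = 43.50 ✓; |RL| = 51.00 ✓.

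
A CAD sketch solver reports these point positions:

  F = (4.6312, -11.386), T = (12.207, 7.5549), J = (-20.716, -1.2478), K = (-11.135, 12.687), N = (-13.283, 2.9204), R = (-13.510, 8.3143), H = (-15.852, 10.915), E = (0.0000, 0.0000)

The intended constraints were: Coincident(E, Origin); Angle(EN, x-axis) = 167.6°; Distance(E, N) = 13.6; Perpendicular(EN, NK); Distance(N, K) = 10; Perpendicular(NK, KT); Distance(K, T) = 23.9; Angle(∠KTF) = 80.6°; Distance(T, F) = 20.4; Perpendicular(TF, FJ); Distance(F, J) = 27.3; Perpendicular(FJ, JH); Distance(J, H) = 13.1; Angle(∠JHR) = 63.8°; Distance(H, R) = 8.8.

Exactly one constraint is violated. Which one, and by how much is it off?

Distance(H, R) = 8.8 — off by 5.30.

E = (0.00, 0.00) ✓; EN at 167.6° ✓; |EN| = 13.60 ✓; ∠(EN, NK) = 90.00° ✓; |NK| = 10.00 ✓; ∠(NK, KT) = 90.00° ✓; |KT| = 23.90 ✓; ∠KTF = 80.60° ✓; |TF| = 20.40 ✓; ∠(TF, FJ) = 90.00° ✓; |FJ| = 27.30 ✓; ∠(FJ, JH) = 90.00° ✓; |JH| = 13.10 ✓; ∠JHR = 63.80° ✓; |HR| = 3.500 ✗.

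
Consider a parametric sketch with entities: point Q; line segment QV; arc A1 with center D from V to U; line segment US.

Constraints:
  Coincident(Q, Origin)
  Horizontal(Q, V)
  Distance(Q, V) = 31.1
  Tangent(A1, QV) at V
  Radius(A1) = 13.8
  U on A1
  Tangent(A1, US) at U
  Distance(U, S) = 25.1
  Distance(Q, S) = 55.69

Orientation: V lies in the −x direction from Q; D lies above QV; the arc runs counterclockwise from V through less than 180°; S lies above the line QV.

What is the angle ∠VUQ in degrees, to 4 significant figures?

67.13°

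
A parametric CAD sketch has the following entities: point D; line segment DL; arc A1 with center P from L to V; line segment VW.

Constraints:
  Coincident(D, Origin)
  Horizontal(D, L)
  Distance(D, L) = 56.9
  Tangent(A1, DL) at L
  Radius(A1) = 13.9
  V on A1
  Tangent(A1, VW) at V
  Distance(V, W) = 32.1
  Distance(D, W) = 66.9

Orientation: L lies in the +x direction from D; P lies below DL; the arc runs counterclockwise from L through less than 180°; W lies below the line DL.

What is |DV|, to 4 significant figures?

45.86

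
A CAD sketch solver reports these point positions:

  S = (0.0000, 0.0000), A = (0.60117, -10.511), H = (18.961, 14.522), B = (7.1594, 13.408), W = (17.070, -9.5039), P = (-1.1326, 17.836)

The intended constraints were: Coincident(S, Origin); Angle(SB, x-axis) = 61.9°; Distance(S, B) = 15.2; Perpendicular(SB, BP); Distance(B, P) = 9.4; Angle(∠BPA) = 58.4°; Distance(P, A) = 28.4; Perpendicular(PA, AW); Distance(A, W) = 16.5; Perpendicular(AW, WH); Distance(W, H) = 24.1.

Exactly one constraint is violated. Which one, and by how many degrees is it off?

Perpendicular(AW, WH) — off by 8.00°.

S = (0.00, 0.00) ✓; SB at 61.90° ✓; |SB| = 15.20 ✓; ∠(SB, BP) = 90.00° ✓; |BP| = 9.400 ✓; ∠BPA = 58.40° ✓; |PA| = 28.40 ✓; ∠(PA, AW) = 90.00° ✓; |AW| = 16.50 ✓; ∠(AW, WH) = 82.00° ✗; |WH| = 24.10 ✓.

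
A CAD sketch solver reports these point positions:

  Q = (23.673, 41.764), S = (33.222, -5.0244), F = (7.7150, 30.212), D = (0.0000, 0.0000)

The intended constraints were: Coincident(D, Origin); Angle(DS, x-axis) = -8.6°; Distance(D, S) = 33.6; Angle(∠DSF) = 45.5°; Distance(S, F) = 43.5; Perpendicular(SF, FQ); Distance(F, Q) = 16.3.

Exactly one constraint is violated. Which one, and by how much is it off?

Distance(F, Q) = 16.3 — off by 3.40.

D = (0.00, 0.00) ✓; DS at -8.600° ✓; |DS| = 33.60 ✓; ∠DSF = 45.50° ✓; |SF| = 43.50 ✓; ∠(SF, FQ) = 90.00° ✓; |FQ| = 19.70 ✗.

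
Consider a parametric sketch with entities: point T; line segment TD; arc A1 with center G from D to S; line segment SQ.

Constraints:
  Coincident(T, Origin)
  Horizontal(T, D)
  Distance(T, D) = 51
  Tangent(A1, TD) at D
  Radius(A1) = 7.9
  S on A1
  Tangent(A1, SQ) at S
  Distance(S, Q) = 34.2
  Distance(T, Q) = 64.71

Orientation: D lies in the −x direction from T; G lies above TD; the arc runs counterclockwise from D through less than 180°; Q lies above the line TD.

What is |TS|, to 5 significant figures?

44.144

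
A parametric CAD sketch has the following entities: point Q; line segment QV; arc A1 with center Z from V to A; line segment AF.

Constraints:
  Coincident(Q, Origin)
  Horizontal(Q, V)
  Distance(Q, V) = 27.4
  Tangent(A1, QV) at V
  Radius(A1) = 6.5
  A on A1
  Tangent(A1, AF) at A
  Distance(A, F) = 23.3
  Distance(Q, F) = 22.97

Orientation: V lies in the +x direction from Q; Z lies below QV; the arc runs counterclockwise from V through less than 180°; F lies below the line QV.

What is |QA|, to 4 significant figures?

22.32

Q is at the origin; QV is horizontal with |QV| = 27.4 and V on the +x side, so V = (27.40, 0.000). Tangency of A1 to QV means the radius ZV is perpendicular to QV, so Z = V + (0, -6.5) = (27.40, -6.500). Since ZA ⟂ AF (tangency), |ZF| = √(6.5² + 23.3²) = 24.19 regardless of where A sits on A1. So F lies on both circle(Q, 22.97) and circle(Z, 24.19); the below-QV intersection is F = (8.345, -21.40). A is the foot of the tangent from F: A = (22.17, -2.644).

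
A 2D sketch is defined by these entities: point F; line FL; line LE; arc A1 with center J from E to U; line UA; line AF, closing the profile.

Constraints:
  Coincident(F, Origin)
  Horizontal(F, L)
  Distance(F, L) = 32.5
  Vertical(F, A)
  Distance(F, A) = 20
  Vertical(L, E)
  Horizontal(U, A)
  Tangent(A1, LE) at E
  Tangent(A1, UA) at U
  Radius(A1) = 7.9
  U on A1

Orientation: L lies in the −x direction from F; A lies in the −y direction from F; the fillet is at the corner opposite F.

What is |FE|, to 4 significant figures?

34.68

F is at the origin; FL is horizontal with |FL| = 32.5 and L on the −x side, so L = (-32.50, 0.000). F and A share the same x with |FA| = 20.0 and A on the −y side, so A = (0.000, -20.00). The virtual corner opposite F is at (-32.50, -20.00). A1 meets LE tangentially, so JE is at right angles to LE and since A1 is tangent to UA there, JU ⟂ UA, with radius 7.9, so the center J sits 7.9 in from both sides at J = (-24.60, -12.10). That places the tangent points at E = (-32.50, -12.10) on LE and U = (-24.60, -20.00) on UA. Then |FE| = |E − F| = 34.68.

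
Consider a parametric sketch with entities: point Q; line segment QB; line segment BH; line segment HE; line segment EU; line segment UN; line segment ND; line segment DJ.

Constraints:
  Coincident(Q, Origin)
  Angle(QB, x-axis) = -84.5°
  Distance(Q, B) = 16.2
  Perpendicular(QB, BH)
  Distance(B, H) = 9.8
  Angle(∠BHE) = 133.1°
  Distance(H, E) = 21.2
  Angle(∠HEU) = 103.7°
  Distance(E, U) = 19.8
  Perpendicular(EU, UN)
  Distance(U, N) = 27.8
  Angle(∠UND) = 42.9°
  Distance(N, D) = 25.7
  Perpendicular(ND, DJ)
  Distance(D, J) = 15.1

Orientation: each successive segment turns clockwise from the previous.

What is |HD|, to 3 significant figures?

13.7

Q is at the origin; QB runs at -84.5° with length 16.2, so B = (1.55, -16.1). QB ⟂ BH, so BH runs at -174°; with |BH| = 9.8, H = (-8.20, -17.1). ∠BHE = 133.1° gives HE at 139° from the x-axis; with |HE| = 21.2, E = (-24.1, -3.04). ∠HEU = 103.7° gives EU at 62.3° from the x-axis; with |EU| = 19.8, U = (-14.9, 14.5). The perpendicularity gives UN at right angles to EU, so UN runs at -27.7°; with |UN| = 27.8, N = (9.71, 1.56). ∠UND = 42.9° gives ND at -165° from the x-axis; with |ND| = 25.7, D = (-15.1, -5.17). Then |HD| = |D − H| = 13.7.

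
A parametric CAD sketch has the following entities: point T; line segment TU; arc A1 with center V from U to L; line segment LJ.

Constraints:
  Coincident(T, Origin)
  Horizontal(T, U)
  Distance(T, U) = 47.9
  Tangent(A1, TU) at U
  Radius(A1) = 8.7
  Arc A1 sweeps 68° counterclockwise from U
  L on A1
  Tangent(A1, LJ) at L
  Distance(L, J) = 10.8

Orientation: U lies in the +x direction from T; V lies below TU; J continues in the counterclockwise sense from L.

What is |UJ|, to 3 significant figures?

19.6

On A1, U sits at bearing 90° from V; a 68° counterclockwise sweep puts L at bearing 158°, so L = V + 8.7·(cos 158°, sin 158°) = (39.8, -5.44). Tangency of A1 to LJ means the radius VL is perpendicular to LJ, so LJ runs along (−sin 158°, cos 158°); with |LJ| = 10.8, J = (35.8, -15.5). Then |UJ| = |J − U| = 19.6.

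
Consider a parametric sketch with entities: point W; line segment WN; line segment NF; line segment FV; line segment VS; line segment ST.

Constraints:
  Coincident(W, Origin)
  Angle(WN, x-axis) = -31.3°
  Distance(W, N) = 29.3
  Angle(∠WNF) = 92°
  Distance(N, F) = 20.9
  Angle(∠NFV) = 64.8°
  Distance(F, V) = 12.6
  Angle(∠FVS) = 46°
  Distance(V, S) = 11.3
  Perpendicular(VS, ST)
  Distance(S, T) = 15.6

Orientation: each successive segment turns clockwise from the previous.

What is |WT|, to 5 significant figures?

43.484

∠FVS = 46.0° gives VS at -8.5000° from the x-axis; with |VS| = 11.3, S = (18.667, -24.861). VS ⟂ ST, so ST runs at -98.500°; with |ST| = 15.6, T = (16.361, -40.289). Then |WT| = |T − W| = 43.484.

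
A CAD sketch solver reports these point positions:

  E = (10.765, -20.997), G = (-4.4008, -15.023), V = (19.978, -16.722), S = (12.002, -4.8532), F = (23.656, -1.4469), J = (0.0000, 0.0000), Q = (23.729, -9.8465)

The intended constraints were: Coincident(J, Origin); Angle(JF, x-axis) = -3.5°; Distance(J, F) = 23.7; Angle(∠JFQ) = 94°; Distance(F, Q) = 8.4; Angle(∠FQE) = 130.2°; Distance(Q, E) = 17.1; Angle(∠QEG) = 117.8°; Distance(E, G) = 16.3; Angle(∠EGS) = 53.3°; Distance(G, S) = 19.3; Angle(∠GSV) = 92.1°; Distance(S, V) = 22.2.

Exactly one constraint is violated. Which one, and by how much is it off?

Distance(S, V) = 22.2 — off by 7.90.

J = (0.00, 0.00) ✓; JF at -3.500° ✓; |JF| = 23.70 ✓; ∠JFQ = 94.00° ✓; |FQ| = 8.400 ✓; ∠FQE = 130.2° ✓; |QE| = 17.10 ✓; ∠QEG = 117.8° ✓; |EG| = 16.30 ✓; ∠EGS = 53.30° ✓; |GS| = 19.30 ✓; ∠GSV = 92.10° ✓; |SV| = 14.30 ✗.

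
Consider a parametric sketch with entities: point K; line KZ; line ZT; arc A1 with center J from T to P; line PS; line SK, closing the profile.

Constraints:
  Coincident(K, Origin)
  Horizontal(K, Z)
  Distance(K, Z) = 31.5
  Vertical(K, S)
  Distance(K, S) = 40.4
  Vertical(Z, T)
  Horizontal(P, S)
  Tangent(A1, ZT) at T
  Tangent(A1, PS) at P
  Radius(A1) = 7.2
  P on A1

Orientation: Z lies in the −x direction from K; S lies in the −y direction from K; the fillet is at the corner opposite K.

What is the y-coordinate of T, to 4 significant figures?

-33.20

K is at the origin; K and Z share the same y with |KZ| = 31.5 and Z on the −x side, so Z = (-31.50, 0.000). KS is vertical with |KS| = 40.4 and S on the −y side, so S = (0.000, -40.40). The virtual corner opposite K is at (-31.50, -40.40). A1 meets ZT tangentially, so JT is at right angles to ZT and tangency of A1 to PS means the radius JP is perpendicular to PS, with radius 7.2, so the center J sits 7.2 in from both sides at J = (-24.30, -33.20). That places the tangent points at T = (-31.50, -33.20) on ZT and P = (-24.30, -40.40) on PS. So T.y = -33.20.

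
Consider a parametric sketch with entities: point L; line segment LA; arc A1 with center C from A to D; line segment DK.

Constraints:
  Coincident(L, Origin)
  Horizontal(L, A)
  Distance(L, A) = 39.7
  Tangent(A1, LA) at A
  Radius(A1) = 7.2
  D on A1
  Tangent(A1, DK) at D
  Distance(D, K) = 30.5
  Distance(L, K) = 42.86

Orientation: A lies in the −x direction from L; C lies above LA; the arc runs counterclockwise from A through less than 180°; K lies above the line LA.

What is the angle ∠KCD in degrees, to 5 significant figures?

76.718°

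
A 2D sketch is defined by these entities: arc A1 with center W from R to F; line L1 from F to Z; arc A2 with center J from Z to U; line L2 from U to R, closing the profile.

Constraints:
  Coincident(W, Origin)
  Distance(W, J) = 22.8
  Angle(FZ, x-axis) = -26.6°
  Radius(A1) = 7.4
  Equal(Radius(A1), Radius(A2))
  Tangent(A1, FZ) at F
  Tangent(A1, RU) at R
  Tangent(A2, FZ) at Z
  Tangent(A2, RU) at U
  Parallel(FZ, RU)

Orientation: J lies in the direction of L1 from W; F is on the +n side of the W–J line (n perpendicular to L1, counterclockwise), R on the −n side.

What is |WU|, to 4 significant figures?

23.97

The slot axis is L1's direction at -26.6°, so u = (cos -26.6°, sin -26.6°) = (0.8942, -0.4478) and n = (−sin -26.6°, cos -26.6°) = (0.4478, 0.8942). W is at the origin and J lies 22.8 along u from W, so J = 22.8·u = (20.39, -10.21). Tangency of A1 to both parallel lines with radius 7.4 puts F and R at W ± 7.4·n: F = (3.313, 6.617), R = (-3.313, -6.617). Equal radii place Z and U the same way about J: Z = J + 7.4·n = (23.70, -3.592), U = J − 7.4·n = (17.07, -16.83). Then |WU| = |U − W| = 23.97.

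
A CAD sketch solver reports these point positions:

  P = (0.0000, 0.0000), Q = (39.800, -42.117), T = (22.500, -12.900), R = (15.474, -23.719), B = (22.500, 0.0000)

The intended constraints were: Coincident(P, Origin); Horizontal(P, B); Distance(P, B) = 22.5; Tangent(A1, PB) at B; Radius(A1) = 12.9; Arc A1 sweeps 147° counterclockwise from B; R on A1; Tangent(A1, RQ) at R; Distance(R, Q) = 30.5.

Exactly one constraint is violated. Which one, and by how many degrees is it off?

Tangent(A1, RQ) at R — off by 4.10°.

P = (0.00, 0.00) ✓; P.y = 0.00, B.y = 0.00 ✓; |PB| = 22.50 ✓; ∠(TB, BP) = 90.00° ✓; |TB| = 12.90 ✓; bearing(T→R) − bearing(T→B) = 147.0° ✓; |TR| = 12.90 ✓; ∠(TR, RQ) = 94.10° ✗; |RQ| = 30.50 ✓.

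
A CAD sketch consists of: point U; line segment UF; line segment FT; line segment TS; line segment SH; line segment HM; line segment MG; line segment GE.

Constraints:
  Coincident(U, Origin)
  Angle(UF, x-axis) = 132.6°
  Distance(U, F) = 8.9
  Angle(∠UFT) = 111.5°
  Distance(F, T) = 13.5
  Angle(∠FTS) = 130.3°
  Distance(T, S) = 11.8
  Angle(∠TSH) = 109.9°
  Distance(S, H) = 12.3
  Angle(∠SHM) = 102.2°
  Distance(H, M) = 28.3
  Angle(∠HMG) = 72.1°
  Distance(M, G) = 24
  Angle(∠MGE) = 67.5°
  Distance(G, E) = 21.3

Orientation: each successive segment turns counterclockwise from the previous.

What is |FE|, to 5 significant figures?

16.401

U is at the origin; UF runs at 132.6° with length 8.9, so F = (-6.0242, 6.5513). ∠UFT = 111.5° gives FT at -158.90° from the x-axis; with |FT| = 13.5, T = (-18.619, 1.6913). ∠FTS = 130.3° gives TS at -109.20° from the x-axis; with |TS| = 11.8, S = (-22.500, -9.4523). ∠TSH = 109.9° gives SH at -39.100° from the x-axis; with |SH| = 12.3, H = (-12.954, -17.210). ∠SHM = 102.2° gives HM at 38.700° from the x-axis; with |HM| = 28.3, M = (9.1319, 0.48472). ∠HMG = 72.1° gives MG at 146.60° from the x-axis; with |MG| = 24.0, G = (-10.904, 13.696). ∠MGE = 67.5° gives GE at -100.90° from the x-axis; with |GE| = 21.3, E = (-14.932, -7.2195). Then |FE| = |E − F| = 16.401.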